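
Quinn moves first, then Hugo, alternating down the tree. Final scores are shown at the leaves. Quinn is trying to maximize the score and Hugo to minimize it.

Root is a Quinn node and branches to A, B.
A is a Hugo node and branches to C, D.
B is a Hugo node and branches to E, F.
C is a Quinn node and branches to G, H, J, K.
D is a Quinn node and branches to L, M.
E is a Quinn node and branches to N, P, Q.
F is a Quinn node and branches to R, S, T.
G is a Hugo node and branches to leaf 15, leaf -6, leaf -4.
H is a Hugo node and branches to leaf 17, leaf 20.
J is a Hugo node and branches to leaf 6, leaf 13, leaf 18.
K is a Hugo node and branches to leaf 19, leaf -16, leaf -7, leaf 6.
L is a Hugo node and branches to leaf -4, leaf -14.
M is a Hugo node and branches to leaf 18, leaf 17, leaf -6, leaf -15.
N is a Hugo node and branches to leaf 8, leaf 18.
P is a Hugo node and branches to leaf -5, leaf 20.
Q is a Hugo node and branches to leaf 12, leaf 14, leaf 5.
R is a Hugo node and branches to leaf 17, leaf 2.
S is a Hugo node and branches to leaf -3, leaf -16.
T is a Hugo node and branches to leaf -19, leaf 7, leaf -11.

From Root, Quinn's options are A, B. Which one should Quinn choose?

B

G (Hugo): min(15, -6, -4) = -6
H (Hugo): min(17, 20) = 17
J (Hugo): min(6, 13, 18) = 6
K (Hugo): min(19, -16, -7, 6) = -16
C (Quinn): max(-6, 17, 6, -16) = 17
L (Hugo): min(-4, -14) = -14
M (Hugo): min(18, 17, -6, -15) = -15
D (Quinn): max(-14, -15) = -14
A (Hugo): min(17, -14) = -14
N (Hugo): min(8, 18) = 8
P (Hugo): min(-5, 20) = -5
Q (Hugo): min(12, 14, 5) = 5
E (Quinn): max(8, -5, 5) = 8
R (Hugo): min(17, 2) = 2
S (Hugo): min(-3, -16) = -16
T (Hugo): min(-19, 7, -11) = -19
F (Quinn): max(2, -16, -19) = 2
B (Hugo): min(8, 2) = 2
Root (Quinn): max(-14, 2) = 2
Quinn at Root wants the highest of {A=-14, B=2}, so chooses B.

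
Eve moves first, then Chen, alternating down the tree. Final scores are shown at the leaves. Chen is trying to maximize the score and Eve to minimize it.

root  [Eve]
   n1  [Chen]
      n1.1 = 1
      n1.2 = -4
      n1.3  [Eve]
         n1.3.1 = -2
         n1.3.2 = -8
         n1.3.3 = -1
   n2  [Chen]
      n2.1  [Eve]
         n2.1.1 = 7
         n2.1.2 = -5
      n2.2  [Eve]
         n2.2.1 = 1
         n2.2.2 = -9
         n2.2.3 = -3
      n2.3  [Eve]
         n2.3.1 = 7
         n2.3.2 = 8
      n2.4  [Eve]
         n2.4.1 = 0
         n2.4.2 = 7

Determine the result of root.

n1.3 (Eve): min(-2, -8, -1) = -8
n1 (Chen): max(1, -4, -8) = 1
n2.1 (Eve): min(7, -5) = -5
n2.2 (Eve): min(1, -9, -3) = -9
n2.3 (Eve): min(7, 8) = 7
n2.4 (Eve): min(0, 7) = 0
n2 (Chen): max(-5, -9, 7, 0) = 7
root (Eve): min(1, 7) = 1

1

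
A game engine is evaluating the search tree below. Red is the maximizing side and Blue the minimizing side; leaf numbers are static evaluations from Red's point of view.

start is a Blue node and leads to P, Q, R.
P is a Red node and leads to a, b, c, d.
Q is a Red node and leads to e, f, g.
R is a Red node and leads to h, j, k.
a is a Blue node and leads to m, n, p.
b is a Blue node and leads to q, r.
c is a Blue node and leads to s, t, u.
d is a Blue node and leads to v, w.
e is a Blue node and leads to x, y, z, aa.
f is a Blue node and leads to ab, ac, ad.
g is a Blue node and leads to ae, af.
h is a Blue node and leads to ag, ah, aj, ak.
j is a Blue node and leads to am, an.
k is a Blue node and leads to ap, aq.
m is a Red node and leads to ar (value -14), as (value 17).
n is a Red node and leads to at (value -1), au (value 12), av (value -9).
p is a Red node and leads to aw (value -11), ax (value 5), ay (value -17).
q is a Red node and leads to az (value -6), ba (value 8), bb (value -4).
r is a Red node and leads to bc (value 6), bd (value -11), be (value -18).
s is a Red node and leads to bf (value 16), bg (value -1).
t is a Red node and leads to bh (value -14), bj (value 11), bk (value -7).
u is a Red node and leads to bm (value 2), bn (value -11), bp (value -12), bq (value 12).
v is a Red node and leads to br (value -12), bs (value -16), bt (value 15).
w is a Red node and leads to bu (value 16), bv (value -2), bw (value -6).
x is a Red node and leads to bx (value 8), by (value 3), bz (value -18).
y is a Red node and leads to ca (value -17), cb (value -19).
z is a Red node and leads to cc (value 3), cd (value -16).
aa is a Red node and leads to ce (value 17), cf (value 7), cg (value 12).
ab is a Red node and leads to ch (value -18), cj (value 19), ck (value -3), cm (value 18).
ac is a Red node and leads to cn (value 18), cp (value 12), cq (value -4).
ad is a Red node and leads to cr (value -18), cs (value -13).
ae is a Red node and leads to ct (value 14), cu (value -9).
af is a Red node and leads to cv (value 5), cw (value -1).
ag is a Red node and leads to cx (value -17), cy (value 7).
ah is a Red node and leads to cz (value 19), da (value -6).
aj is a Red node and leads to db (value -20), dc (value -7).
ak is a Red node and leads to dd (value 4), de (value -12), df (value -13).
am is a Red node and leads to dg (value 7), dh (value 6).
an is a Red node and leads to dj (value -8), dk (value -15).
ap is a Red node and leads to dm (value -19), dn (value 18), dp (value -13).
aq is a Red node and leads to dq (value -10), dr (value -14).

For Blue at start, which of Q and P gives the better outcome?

Q

x (Red): max(8, 3, -18) = 8
y (Red): max(-17, -19) = -17
z (Red): max(3, -16) = 3
aa (Red): max(17, 7, 12) = 17
e (Blue): min(8, -17, 3, 17) = -17
ab (Red): max(-18, 19, -3, 18) = 19
ac (Red): max(18, 12, -4) = 18
ad (Red): max(-18, -13) = -13
f (Blue): min(19, 18, -13) = -13
ae (Red): max(14, -9) = 14
af (Red): max(5, -1) = 5
g (Blue): min(14, 5) = 5
Q (Red): max(-17, -13, 5) = 5
m (Red): max(-14, 17) = 17
n (Red): max(-1, 12, -9) = 12
p (Red): max(-11, 5, -17) = 5
a (Blue): min(17, 12, 5) = 5
q (Red): max(-6, 8, -4) = 8
r (Red): max(6, -11, -18) = 6
b (Blue): min(8, 6) = 6
s (Red): max(16, -1) = 16
t (Red): max(-14, 11, -7) = 11
u (Red): max(2, -11, -12, 12) = 12
c (Blue): min(16, 11, 12) = 11
v (Red): max(-12, -16, 15) = 15
w (Red): max(16, -2, -6) = 16
d (Blue): min(15, 16) = 15
P (Red): max(5, 6, 11, 15) = 15
Blue prefers the lower value; Q=5, P=15. Q is better since 5 < 15.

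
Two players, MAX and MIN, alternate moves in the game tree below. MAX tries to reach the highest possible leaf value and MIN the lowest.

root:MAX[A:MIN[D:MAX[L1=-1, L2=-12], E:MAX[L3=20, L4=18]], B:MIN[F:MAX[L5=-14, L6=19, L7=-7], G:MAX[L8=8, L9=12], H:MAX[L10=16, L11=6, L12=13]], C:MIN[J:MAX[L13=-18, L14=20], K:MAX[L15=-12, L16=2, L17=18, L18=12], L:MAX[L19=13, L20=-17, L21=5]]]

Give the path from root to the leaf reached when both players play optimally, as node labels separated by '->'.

root -> C -> L -> L19

D (MAX): max(-1, -12) = -1
E (MAX): max(20, 18) = 20
A (MIN): min(-1, 20) = -1
F (MAX): max(-14, 19, -7) = 19
G (MAX): max(8, 12) = 12
H (MAX): max(16, 6, 13) = 16
B (MIN): min(19, 12, 16) = 12
J (MAX): max(-18, 20) = 20
K (MAX): max(-12, 2, 18, 12) = 18
L (MAX): max(13, -17, 5) = 13
C (MIN): min(20, 18, 13) = 13
root (MAX): max(-1, 12, 13) = 13
At root, MAX picks C (highest: 13).
At C, MIN picks L (lowest: 13).
At L, MAX picks L19 (highest: 13).
Terminal value 13.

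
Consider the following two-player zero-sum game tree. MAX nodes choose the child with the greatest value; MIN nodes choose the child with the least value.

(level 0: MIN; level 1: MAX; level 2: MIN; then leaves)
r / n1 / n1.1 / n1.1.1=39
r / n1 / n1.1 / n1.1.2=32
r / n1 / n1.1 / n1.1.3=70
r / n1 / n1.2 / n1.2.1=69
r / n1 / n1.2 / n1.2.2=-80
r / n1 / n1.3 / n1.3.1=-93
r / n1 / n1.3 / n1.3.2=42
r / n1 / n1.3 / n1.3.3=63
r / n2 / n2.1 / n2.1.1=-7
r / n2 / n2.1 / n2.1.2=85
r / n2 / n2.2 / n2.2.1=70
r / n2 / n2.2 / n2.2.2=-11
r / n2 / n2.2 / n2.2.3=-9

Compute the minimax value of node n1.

n1.1 (MIN): min(39, 32, 70) = 32
n1.2 (MIN): min(69, -80) = -80
n1.3 (MIN): min(-93, 42, 63) = -93
n1 (MAX): max(32, -80, -93) = 32

32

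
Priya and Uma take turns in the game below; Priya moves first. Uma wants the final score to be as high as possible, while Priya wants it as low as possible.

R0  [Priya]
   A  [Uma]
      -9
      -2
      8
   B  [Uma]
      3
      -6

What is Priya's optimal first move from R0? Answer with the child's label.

A (Uma): max(-9, -2, 8) = 8
B (Uma): max(3, -6) = 3
R0 (Priya): min(8, 3) = 3
Priya at R0 wants the lowest of {A=8, B=3}, so chooses B.

B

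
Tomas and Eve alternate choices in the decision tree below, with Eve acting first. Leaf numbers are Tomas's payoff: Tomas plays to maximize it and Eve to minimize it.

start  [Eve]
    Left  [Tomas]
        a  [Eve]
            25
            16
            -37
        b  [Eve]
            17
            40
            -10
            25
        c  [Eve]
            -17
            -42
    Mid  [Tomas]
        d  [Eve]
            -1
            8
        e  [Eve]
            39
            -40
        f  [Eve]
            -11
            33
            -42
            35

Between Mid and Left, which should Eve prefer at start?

Left

d (Eve): min(-1, 8) = -1
e (Eve): min(39, -40) = -40
f (Eve): min(-11, 33, -42, 35) = -42
Mid (Tomas): max(-1, -40, -42) = -1
a (Eve): min(25, 16, -37) = -37
b (Eve): min(17, 40, -10, 25) = -10
c (Eve): min(-17, -42) = -42
Left (Tomas): max(-37, -10, -42) = -10
Eve prefers the lower value; Mid=-1, Left=-10. Left is better since -10 < -1.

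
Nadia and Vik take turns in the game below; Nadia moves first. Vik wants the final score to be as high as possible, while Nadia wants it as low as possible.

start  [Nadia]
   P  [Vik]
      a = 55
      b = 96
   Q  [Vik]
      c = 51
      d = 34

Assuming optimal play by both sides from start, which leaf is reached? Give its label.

P (Vik): max(55, 96) = 96
Q (Vik): max(51, 34) = 51
start (Nadia): min(96, 51) = 51
At start, Nadia picks Q (lowest: 51).
At Q, Vik picks c (highest: 51).
Terminal value 51.

c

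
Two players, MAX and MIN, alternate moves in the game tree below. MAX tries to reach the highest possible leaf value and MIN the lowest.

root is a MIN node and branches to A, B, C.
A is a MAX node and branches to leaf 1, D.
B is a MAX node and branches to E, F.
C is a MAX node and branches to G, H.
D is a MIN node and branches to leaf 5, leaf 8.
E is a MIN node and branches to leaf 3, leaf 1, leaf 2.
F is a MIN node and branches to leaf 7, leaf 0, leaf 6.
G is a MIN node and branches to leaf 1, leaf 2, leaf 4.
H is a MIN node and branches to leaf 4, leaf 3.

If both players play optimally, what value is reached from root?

D (MIN): min(5, 8) = 5
A (MAX): max(1, 5) = 5
E (MIN): min(3, 1, 2) = 1
F (MIN): min(7, 0, 6) = 0
B (MAX): max(1, 0) = 1
G (MIN): min(1, 2, 4) = 1
H (MIN): min(4, 3) = 3
C (MAX): max(1, 3) = 3
root (MIN): min(5, 1, 3) = 1

1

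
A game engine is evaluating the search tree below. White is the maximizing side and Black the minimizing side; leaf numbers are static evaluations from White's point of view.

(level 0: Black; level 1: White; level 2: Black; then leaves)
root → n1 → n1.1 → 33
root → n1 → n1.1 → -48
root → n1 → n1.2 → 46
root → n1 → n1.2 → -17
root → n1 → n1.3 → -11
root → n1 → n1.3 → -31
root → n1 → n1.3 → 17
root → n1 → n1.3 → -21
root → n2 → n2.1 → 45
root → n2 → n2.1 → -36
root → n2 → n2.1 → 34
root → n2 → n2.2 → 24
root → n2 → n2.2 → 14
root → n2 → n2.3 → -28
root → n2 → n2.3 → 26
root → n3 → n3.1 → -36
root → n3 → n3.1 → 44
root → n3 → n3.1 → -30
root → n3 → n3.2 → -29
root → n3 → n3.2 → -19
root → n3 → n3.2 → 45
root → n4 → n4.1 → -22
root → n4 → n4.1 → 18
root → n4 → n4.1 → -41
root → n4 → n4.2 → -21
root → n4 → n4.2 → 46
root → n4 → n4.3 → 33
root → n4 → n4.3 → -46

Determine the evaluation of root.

-29

n1.1 (Black): min(33, -48) = -48
n1.2 (Black): min(46, -17) = -17
n1.3 (Black): min(-11, -31, 17, -21) = -31
n1 (White): max(-48, -17, -31) = -17
n2.1 (Black): min(45, -36, 34) = -36
n2.2 (Black): min(24, 14) = 14
n2.3 (Black): min(-28, 26) = -28
n2 (White): max(-36, 14, -28) = 14
n3.1 (Black): min(-36, 44, -30) = -36
n3.2 (Black): min(-29, -19, 45) = -29
n3 (White): max(-36, -29) = -29
n4.1 (Black): min(-22, 18, -41) = -41
n4.2 (Black): min(-21, 46) = -21
n4.3 (Black): min(33, -46) = -46
n4 (White): max(-41, -21, -46) = -21
root (Black): min(-17, 14, -29, -21) = -29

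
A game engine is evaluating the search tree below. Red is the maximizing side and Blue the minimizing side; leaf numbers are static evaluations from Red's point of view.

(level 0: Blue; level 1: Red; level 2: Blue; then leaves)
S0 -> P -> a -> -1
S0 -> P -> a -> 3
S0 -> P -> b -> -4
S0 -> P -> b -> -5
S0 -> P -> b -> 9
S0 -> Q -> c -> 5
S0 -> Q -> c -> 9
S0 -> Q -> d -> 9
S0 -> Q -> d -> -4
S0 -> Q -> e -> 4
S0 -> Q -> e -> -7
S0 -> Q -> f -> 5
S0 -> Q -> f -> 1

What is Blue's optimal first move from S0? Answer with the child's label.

a (Blue): min(-1, 3) = -1
b (Blue): min(-4, -5, 9) = -5
P (Red): max(-1, -5) = -1
c (Blue): min(5, 9) = 5
d (Blue): min(9, -4) = -4
e (Blue): min(4, -7) = -7
f (Blue): min(5, 1) = 1
Q (Red): max(5, -4, -7, 1) = 5
S0 (Blue): min(-1, 5) = -1
Blue at S0 wants the lowest of {P=-1, Q=5}, so chooses P.

P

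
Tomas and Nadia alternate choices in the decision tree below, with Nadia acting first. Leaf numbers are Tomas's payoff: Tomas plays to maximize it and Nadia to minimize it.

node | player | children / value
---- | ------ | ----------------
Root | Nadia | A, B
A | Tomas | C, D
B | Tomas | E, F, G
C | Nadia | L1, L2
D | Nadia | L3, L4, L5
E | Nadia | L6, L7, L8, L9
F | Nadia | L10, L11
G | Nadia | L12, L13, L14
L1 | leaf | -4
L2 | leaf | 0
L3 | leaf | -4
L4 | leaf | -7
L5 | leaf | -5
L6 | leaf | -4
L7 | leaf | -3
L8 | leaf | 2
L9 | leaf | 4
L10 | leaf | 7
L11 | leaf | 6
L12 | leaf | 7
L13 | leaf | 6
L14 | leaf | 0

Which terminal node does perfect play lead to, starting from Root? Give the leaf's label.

C (Nadia): min(-4, 0) = -4
D (Nadia): min(-4, -7, -5) = -7
A (Tomas): max(-4, -7) = -4
E (Nadia): min(-4, -3, 2, 4) = -4
F (Nadia): min(7, 6) = 6
G (Nadia): min(7, 6, 0) = 0
B (Tomas): max(-4, 6, 0) = 6
Root (Nadia): min(-4, 6) = -4
At Root, Nadia picks A (lowest: -4).
At A, Tomas picks C (highest: -4).
At C, Nadia picks L1 (lowest: -4).
Terminal value -4.

L1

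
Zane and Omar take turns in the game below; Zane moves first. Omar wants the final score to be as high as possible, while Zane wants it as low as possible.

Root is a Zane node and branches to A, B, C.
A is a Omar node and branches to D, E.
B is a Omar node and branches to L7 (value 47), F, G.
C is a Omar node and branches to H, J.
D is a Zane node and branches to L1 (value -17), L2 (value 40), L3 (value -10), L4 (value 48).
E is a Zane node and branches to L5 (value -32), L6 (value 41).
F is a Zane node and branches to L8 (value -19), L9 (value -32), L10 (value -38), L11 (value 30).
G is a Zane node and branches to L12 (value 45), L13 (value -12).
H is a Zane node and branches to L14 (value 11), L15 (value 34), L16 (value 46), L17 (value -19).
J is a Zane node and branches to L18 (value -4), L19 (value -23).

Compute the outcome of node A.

D (Zane): min(-17, 40, -10, 48) = -17
E (Zane): min(-32, 41) = -32
A (Omar): max(-17, -32) = -17

-17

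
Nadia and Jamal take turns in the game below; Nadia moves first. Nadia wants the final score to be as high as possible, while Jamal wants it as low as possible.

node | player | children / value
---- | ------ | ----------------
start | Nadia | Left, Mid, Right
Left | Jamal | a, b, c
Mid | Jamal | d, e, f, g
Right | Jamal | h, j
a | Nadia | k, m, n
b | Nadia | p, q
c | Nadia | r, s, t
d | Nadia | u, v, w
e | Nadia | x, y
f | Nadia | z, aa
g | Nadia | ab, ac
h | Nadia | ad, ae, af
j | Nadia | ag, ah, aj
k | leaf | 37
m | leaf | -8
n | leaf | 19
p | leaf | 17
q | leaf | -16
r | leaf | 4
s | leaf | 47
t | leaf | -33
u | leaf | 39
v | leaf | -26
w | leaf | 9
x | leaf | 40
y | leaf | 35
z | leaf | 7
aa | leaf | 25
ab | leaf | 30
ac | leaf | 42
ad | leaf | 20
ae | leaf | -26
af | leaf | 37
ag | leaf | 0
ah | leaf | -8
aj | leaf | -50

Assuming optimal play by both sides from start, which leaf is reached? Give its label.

aa

a (Nadia): max(37, -8, 19) = 37
b (Nadia): max(17, -16) = 17
c (Nadia): max(4, 47, -33) = 47
Left (Jamal): min(37, 17, 47) = 17
d (Nadia): max(39, -26, 9) = 39
e (Nadia): max(40, 35) = 40
f (Nadia): max(7, 25) = 25
g (Nadia): max(30, 42) = 42
Mid (Jamal): min(39, 40, 25, 42) = 25
h (Nadia): max(20, -26, 37) = 37
j (Nadia): max(0, -8, -50) = 0
Right (Jamal): min(37, 0) = 0
start (Nadia): max(17, 25, 0) = 25
At start, Nadia picks Mid (highest: 25).
At Mid, Jamal picks f (lowest: 25).
At f, Nadia picks aa (highest: 25).
Terminal value 25.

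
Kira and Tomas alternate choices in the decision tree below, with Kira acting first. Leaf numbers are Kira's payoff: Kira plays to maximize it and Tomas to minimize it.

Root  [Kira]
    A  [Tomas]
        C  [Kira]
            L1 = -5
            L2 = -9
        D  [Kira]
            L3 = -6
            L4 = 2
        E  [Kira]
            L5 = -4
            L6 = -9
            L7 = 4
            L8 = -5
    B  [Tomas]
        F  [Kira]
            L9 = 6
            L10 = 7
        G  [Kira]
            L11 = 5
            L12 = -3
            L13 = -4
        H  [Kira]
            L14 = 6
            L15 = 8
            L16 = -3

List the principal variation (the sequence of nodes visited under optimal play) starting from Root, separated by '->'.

Root -> B -> G -> L11

C (Kira): max(-5, -9) = -5
D (Kira): max(-6, 2) = 2
E (Kira): max(-4, -9, 4, -5) = 4
A (Tomas): min(-5, 2, 4) = -5
F (Kira): max(6, 7) = 7
G (Kira): max(5, -3, -4) = 5
H (Kira): max(6, 8, -3) = 8
B (Tomas): min(7, 5, 8) = 5
Root (Kira): max(-5, 5) = 5
At Root, Kira picks B (highest: 5).
At B, Tomas picks G (lowest: 5).
At G, Kira picks L11 (highest: 5).
Terminal value 5.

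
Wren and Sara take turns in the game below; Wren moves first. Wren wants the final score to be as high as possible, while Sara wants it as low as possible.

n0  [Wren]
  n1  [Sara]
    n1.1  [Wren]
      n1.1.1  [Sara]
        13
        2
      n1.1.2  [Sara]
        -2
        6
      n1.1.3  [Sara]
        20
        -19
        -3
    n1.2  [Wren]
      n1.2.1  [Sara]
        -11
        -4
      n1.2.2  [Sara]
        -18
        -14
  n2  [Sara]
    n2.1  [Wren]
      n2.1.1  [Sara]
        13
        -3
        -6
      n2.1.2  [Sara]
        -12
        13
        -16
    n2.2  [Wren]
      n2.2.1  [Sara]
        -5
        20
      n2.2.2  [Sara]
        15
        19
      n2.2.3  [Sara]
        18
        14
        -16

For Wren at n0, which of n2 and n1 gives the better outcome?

n2.1.1 (Sara): min(13, -3, -6) = -6
n2.1.2 (Sara): min(-12, 13, -16) = -16
n2.1 (Wren): max(-6, -16) = -6
n2.2.1 (Sara): min(-5, 20) = -5
n2.2.2 (Sara): min(15, 19) = 15
n2.2.3 (Sara): min(18, 14, -16) = -16
n2.2 (Wren): max(-5, 15, -16) = 15
n2 (Sara): min(-6, 15) = -6
n1.1.1 (Sara): min(13, 2) = 2
n1.1.2 (Sara): min(-2, 6) = -2
n1.1.3 (Sara): min(20, -19, -3) = -19
n1.1 (Wren): max(2, -2, -19) = 2
n1.2.1 (Sara): min(-11, -4) = -11
n1.2.2 (Sara): min(-18, -14) = -18
n1.2 (Wren): max(-11, -18) = -11
n1 (Sara): min(2, -11) = -11
Wren prefers the higher value; n2=-6, n1=-11. n2 is better since -6 > -11.

n2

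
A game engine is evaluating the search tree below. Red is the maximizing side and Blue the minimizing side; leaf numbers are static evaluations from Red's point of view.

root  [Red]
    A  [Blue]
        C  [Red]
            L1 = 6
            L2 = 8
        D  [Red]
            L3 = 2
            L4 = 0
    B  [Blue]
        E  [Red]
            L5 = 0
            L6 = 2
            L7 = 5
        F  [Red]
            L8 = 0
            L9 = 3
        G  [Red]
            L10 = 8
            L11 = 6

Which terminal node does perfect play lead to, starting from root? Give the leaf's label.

L9

C (Red): max(6, 8) = 8
D (Red): max(2, 0) = 2
A (Blue): min(8, 2) = 2
E (Red): max(0, 2, 5) = 5
F (Red): max(0, 3) = 3
G (Red): max(8, 6) = 8
B (Blue): min(5, 3, 8) = 3
root (Red): max(2, 3) = 3
At root, Red picks B (highest: 3).
At B, Blue picks F (lowest: 3).
At F, Red picks L9 (highest: 3).
Terminal value 3.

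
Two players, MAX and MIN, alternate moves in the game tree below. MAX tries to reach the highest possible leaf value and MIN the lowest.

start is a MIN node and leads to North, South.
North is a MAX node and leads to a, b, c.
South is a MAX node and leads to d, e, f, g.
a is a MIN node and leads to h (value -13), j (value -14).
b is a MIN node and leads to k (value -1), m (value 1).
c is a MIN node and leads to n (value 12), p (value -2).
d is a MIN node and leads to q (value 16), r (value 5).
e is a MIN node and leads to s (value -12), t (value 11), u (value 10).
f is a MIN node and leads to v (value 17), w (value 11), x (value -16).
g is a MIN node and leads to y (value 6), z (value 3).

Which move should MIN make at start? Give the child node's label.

a (MIN): min(-13, -14) = -14
b (MIN): min(-1, 1) = -1
c (MIN): min(12, -2) = -2
North (MAX): max(-14, -1, -2) = -1
d (MIN): min(16, 5) = 5
e (MIN): min(-12, 11, 10) = -12
f (MIN): min(17, 11, -16) = -16
g (MIN): min(6, 3) = 3
South (MAX): max(5, -12, -16, 3) = 5
start (MIN): min(-1, 5) = -1
MIN at start wants the lowest of {North=-1, South=5}, so chooses North.

North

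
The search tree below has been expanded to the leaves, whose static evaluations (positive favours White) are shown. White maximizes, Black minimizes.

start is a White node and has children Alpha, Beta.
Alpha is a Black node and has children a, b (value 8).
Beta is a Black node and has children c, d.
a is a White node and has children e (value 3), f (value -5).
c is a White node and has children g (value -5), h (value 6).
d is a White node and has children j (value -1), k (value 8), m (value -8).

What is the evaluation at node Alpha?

a (White): max(3, -5) = 3
Alpha (Black): min(3, 8) = 3

3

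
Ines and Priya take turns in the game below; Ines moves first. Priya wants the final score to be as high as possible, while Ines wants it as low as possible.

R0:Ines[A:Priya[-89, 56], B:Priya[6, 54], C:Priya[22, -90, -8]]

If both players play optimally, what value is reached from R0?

A (Priya): max(-89, 56) = 56
B (Priya): max(6, 54) = 54
C (Priya): max(22, -90, -8) = 22
R0 (Ines): min(56, 54, 22) = 22

22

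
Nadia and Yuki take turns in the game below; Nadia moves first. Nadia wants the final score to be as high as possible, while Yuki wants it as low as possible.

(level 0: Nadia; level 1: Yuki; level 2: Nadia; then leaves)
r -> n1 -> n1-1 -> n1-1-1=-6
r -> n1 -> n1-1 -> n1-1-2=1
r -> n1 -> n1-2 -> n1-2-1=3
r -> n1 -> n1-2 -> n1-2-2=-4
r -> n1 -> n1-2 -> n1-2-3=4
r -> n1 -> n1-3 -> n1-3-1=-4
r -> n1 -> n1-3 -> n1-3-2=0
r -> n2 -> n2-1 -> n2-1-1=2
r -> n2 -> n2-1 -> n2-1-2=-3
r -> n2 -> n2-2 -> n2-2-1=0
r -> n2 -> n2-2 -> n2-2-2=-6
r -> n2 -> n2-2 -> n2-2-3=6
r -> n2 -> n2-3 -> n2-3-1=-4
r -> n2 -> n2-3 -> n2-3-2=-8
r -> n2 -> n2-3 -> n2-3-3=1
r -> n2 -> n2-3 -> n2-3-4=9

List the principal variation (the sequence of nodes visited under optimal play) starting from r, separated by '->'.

n1-1 (Nadia): max(-6, 1) = 1
n1-2 (Nadia): max(3, -4, 4) = 4
n1-3 (Nadia): max(-4, 0) = 0
n1 (Yuki): min(1, 4, 0) = 0
n2-1 (Nadia): max(2, -3) = 2
n2-2 (Nadia): max(0, -6, 6) = 6
n2-3 (Nadia): max(-4, -8, 1, 9) = 9
n2 (Yuki): min(2, 6, 9) = 2
r (Nadia): max(0, 2) = 2
At r, Nadia picks n2 (highest: 2).
At n2, Yuki picks n2-1 (lowest: 2).
At n2-1, Nadia picks n2-1-1 (highest: 2).
Terminal value 2.

r -> n2 -> n2-1 -> n2-1-1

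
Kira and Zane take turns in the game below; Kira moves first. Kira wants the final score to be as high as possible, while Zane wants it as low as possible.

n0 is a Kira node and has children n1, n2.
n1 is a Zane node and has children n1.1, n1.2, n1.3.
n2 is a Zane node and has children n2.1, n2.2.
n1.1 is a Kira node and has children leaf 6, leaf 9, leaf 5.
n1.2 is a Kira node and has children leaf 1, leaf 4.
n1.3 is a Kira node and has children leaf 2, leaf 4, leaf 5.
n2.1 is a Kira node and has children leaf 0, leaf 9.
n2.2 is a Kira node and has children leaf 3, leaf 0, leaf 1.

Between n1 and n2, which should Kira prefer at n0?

n1.1 (Kira): max(6, 9, 5) = 9
n1.2 (Kira): max(1, 4) = 4
n1.3 (Kira): max(2, 4, 5) = 5
n1 (Zane): min(9, 4, 5) = 4
n2.1 (Kira): max(0, 9) = 9
n2.2 (Kira): max(3, 0, 1) = 3
n2 (Zane): min(9, 3) = 3
Kira prefers the higher value; n1=4, n2=3. n1 is better since 4 > 3.

n1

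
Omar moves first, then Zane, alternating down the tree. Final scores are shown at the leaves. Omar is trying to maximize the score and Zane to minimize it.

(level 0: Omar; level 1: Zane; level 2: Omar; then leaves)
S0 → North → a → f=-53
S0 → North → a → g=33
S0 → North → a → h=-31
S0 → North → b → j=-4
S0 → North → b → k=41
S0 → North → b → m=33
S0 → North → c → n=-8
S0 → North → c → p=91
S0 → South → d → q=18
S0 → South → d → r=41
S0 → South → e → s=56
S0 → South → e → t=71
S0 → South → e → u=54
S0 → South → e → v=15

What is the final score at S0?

a (Omar): max(-53, 33, -31) = 33
b (Omar): max(-4, 41, 33) = 41
c (Omar): max(-8, 91) = 91
North (Zane): min(33, 41, 91) = 33
d (Omar): max(18, 41) = 41
e (Omar): max(56, 71, 54, 15) = 71
South (Zane): min(41, 71) = 41
S0 (Omar): max(33, 41) = 41

41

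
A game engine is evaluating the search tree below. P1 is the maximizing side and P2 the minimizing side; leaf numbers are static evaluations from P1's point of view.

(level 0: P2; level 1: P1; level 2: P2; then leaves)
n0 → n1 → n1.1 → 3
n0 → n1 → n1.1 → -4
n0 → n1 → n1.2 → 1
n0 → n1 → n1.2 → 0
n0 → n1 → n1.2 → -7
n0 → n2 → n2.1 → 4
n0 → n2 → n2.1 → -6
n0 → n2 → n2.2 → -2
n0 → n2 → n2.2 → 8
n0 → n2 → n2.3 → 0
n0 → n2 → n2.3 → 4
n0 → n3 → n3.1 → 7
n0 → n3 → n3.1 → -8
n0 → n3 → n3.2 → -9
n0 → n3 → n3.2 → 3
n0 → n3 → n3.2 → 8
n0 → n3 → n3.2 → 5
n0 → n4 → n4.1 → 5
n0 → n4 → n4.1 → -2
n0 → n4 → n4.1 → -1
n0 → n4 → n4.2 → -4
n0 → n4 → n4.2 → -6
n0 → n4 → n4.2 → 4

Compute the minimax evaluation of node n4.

n4.1 (P2): min(5, -2, -1) = -2
n4.2 (P2): min(-4, -6, 4) = -6
n4 (P1): max(-2, -6) = -2

-2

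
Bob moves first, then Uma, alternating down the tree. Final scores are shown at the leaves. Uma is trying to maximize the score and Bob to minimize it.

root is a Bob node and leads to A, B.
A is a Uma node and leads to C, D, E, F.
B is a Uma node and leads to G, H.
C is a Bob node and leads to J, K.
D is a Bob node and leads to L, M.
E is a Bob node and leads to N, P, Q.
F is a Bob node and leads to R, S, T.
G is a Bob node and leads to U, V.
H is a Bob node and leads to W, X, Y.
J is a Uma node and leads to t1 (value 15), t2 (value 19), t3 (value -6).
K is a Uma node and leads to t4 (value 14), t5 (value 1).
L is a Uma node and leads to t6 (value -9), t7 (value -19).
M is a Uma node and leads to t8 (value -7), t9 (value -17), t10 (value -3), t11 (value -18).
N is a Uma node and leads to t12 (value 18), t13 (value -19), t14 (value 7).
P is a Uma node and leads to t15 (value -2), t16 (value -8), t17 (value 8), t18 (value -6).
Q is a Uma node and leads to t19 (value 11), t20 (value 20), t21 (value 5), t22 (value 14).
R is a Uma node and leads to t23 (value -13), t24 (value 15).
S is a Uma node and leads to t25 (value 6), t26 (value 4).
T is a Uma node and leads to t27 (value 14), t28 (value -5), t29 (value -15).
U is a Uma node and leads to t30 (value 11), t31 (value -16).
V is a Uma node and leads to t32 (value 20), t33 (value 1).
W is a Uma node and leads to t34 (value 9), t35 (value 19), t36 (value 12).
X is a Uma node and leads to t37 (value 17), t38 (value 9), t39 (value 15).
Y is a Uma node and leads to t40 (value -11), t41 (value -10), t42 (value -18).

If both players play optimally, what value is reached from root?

11

J (Uma): max(15, 19, -6) = 19
K (Uma): max(14, 1) = 14
C (Bob): min(19, 14) = 14
L (Uma): max(-9, -19) = -9
M (Uma): max(-7, -17, -3, -18) = -3
D (Bob): min(-9, -3) = -9
N (Uma): max(18, -19, 7) = 18
P (Uma): max(-2, -8, 8, -6) = 8
Q (Uma): max(11, 20, 5, 14) = 20
E (Bob): min(18, 8, 20) = 8
R (Uma): max(-13, 15) = 15
S (Uma): max(6, 4) = 6
T (Uma): max(14, -5, -15) = 14
F (Bob): min(15, 6, 14) = 6
A (Uma): max(14, -9, 8, 6) = 14
U (Uma): max(11, -16) = 11
V (Uma): max(20, 1) = 20
G (Bob): min(11, 20) = 11
W (Uma): max(9, 19, 12) = 19
X (Uma): max(17, 9, 15) = 17
Y (Uma): max(-11, -10, -18) = -10
H (Bob): min(19, 17, -10) = -10
B (Uma): max(11, -10) = 11
root (Bob): min(14, 11) = 11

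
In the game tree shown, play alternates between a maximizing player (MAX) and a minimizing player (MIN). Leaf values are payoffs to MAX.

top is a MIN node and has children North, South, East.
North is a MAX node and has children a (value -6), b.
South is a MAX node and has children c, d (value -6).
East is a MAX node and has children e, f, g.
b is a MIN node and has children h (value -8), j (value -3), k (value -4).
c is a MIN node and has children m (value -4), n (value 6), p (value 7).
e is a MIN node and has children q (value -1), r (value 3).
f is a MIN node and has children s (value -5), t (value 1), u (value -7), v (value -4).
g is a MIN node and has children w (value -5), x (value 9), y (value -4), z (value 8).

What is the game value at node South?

c (MIN): min(-4, 6, 7) = -4
South (MAX): max(-4, -6) = -4

-4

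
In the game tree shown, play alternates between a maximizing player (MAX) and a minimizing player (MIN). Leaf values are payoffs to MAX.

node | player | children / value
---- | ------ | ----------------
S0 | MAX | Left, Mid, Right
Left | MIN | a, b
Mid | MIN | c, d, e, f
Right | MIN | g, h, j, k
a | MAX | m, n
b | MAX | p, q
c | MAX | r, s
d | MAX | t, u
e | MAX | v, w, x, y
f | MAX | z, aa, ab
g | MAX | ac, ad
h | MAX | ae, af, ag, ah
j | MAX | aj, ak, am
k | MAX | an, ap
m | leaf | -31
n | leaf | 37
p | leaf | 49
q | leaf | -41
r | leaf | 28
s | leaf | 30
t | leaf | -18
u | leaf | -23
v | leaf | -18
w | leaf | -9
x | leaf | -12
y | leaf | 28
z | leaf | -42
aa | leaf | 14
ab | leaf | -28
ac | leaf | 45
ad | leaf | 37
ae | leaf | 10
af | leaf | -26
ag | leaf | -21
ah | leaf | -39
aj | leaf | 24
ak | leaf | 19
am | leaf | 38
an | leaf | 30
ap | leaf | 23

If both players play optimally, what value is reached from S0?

37

a (MAX): max(-31, 37) = 37
b (MAX): max(49, -41) = 49
Left (MIN): min(37, 49) = 37
c (MAX): max(28, 30) = 30
d (MAX): max(-18, -23) = -18
e (MAX): max(-18, -9, -12, 28) = 28
f (MAX): max(-42, 14, -28) = 14
Mid (MIN): min(30, -18, 28, 14) = -18
g (MAX): max(45, 37) = 45
h (MAX): max(10, -26, -21, -39) = 10
j (MAX): max(24, 19, 38) = 38
k (MAX): max(30, 23) = 30
Right (MIN): min(45, 10, 38, 30) = 10
S0 (MAX): max(37, -18, 10) = 37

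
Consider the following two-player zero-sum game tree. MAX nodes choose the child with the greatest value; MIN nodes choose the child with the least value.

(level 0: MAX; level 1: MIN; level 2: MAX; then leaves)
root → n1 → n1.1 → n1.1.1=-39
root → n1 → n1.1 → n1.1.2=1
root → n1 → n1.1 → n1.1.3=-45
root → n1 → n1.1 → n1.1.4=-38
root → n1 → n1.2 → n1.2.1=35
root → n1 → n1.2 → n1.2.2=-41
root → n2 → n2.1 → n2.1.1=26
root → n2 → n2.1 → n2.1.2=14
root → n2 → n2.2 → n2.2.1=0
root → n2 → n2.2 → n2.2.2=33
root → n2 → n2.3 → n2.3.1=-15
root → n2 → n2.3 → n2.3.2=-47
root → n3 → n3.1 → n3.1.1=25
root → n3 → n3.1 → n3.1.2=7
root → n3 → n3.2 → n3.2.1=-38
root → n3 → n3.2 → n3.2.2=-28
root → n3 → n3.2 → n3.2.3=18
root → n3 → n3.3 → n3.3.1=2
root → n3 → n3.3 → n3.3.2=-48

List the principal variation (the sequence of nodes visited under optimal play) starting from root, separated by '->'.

root -> n3 -> n3.3 -> n3.3.1

n1.1 (MAX): max(-39, 1, -45, -38) = 1
n1.2 (MAX): max(35, -41) = 35
n1 (MIN): min(1, 35) = 1
n2.1 (MAX): max(26, 14) = 26
n2.2 (MAX): max(0, 33) = 33
n2.3 (MAX): max(-15, -47) = -15
n2 (MIN): min(26, 33, -15) = -15
n3.1 (MAX): max(25, 7) = 25
n3.2 (MAX): max(-38, -28, 18) = 18
n3.3 (MAX): max(2, -48) = 2
n3 (MIN): min(25, 18, 2) = 2
root (MAX): max(1, -15, 2) = 2
At root, MAX picks n3 (highest: 2).
At n3, MIN picks n3.3 (lowest: 2).
At n3.3, MAX picks n3.3.1 (highest: 2).
Terminal value 2.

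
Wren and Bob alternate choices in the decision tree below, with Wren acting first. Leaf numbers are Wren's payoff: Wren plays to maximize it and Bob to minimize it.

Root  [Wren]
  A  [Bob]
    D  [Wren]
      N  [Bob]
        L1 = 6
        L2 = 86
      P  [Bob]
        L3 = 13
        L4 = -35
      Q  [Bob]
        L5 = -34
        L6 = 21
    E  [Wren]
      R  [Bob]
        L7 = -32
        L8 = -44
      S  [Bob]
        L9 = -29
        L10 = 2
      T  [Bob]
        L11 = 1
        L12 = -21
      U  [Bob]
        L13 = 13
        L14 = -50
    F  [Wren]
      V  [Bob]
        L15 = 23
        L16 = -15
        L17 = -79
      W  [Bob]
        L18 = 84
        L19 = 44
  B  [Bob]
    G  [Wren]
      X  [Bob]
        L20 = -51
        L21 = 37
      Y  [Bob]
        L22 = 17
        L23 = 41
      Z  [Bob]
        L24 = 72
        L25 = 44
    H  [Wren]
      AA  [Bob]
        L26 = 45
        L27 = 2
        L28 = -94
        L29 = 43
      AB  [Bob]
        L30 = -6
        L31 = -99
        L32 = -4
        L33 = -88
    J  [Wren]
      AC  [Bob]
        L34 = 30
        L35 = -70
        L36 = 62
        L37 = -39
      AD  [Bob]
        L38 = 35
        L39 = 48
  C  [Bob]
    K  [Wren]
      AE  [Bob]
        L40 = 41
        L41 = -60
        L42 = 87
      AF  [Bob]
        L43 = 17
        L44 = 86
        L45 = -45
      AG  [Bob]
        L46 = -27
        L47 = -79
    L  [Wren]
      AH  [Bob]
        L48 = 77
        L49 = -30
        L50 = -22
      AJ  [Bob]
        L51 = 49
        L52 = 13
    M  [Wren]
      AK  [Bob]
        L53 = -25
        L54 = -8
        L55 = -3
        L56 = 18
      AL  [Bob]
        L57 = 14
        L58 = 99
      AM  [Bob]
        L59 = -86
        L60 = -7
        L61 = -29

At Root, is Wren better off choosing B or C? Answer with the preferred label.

C

X (Bob): min(-51, 37) = -51
Y (Bob): min(17, 41) = 17
Z (Bob): min(72, 44) = 44
G (Wren): max(-51, 17, 44) = 44
AA (Bob): min(45, 2, -94, 43) = -94
AB (Bob): min(-6, -99, -4, -88) = -99
H (Wren): max(-94, -99) = -94
AC (Bob): min(30, -70, 62, -39) = -70
AD (Bob): min(35, 48) = 35
J (Wren): max(-70, 35) = 35
B (Bob): min(44, -94, 35) = -94
AE (Bob): min(41, -60, 87) = -60
AF (Bob): min(17, 86, -45) = -45
AG (Bob): min(-27, -79) = -79
K (Wren): max(-60, -45, -79) = -45
AH (Bob): min(77, -30, -22) = -30
AJ (Bob): min(49, 13) = 13
L (Wren): max(-30, 13) = 13
AK (Bob): min(-25, -8, -3, 18) = -25
AL (Bob): min(14, 99) = 14
AM (Bob): min(-86, -7, -29) = -86
M (Wren): max(-25, 14, -86) = 14
C (Bob): min(-45, 13, 14) = -45
Wren prefers the higher value; B=-94, C=-45. C is better since -45 > -94.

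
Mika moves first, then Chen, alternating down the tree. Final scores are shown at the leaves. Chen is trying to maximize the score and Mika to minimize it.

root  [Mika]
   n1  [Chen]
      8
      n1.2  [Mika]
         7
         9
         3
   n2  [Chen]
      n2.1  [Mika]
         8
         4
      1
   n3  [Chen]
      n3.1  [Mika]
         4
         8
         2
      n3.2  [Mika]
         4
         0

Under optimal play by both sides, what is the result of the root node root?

2

n1.2 (Mika): min(7, 9, 3) = 3
n1 (Chen): max(8, 3) = 8
n2.1 (Mika): min(8, 4) = 4
n2 (Chen): max(4, 1) = 4
n3.1 (Mika): min(4, 8, 2) = 2
n3.2 (Mika): min(4, 0) = 0
n3 (Chen): max(2, 0) = 2
root (Mika): min(8, 4, 2) = 2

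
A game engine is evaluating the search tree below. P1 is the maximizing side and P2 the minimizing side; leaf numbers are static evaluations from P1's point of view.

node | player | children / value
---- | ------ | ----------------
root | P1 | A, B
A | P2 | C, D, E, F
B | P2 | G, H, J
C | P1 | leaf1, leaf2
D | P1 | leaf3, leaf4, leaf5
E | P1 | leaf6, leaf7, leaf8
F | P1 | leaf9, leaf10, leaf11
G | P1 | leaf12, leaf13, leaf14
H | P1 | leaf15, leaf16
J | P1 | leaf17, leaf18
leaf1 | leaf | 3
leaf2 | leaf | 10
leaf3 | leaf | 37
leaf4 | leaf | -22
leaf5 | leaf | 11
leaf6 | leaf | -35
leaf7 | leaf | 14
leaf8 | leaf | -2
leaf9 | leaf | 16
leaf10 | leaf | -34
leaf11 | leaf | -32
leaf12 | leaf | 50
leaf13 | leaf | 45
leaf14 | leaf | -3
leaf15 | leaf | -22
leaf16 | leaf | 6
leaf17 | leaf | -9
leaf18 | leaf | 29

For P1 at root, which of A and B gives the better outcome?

A

C (P1): max(3, 10) = 10
D (P1): max(37, -22, 11) = 37
E (P1): max(-35, 14, -2) = 14
F (P1): max(16, -34, -32) = 16
A (P2): min(10, 37, 14, 16) = 10
G (P1): max(50, 45, -3) = 50
H (P1): max(-22, 6) = 6
J (P1): max(-9, 29) = 29
B (P2): min(50, 6, 29) = 6
P1 prefers the higher value; A=10, B=6. A is better since 10 > 6.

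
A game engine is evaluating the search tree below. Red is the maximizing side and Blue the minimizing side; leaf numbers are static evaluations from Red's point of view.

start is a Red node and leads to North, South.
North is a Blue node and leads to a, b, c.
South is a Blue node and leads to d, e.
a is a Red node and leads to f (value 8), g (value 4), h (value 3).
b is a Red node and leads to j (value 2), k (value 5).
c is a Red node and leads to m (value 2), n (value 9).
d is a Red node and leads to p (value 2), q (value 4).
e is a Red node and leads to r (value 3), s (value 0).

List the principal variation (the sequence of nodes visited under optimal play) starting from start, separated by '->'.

a (Red): max(8, 4, 3) = 8
b (Red): max(2, 5) = 5
c (Red): max(2, 9) = 9
North (Blue): min(8, 5, 9) = 5
d (Red): max(2, 4) = 4
e (Red): max(3, 0) = 3
South (Blue): min(4, 3) = 3
start (Red): max(5, 3) = 5
At start, Red picks North (highest: 5).
At North, Blue picks b (lowest: 5).
At b, Red picks k (highest: 5).
Terminal value 5.

start -> North -> b -> k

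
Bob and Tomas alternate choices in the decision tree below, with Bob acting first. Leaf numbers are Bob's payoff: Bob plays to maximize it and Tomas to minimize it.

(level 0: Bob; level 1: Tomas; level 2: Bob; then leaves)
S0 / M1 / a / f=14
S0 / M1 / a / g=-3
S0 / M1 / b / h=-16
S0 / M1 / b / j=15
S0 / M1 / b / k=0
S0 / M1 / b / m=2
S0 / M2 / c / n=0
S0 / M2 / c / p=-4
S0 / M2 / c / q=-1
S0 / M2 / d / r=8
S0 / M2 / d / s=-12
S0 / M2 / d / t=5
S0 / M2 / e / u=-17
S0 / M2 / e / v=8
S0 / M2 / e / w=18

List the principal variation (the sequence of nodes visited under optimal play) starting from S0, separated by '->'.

S0 -> M1 -> a -> f

a (Bob): max(14, -3) = 14
b (Bob): max(-16, 15, 0, 2) = 15
M1 (Tomas): min(14, 15) = 14
c (Bob): max(0, -4, -1) = 0
d (Bob): max(8, -12, 5) = 8
e (Bob): max(-17, 8, 18) = 18
M2 (Tomas): min(0, 8, 18) = 0
S0 (Bob): max(14, 0) = 14
At S0, Bob picks M1 (highest: 14).
At M1, Tomas picks a (lowest: 14).
At a, Bob picks f (highest: 14).
Terminal value 14.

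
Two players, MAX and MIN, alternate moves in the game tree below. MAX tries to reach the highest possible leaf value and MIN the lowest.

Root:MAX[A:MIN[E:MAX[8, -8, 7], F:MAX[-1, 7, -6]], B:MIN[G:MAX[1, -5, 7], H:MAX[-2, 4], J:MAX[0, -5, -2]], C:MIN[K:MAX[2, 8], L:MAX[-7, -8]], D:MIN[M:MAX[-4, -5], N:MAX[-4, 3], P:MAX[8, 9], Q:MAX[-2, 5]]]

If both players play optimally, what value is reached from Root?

E (MAX): max(8, -8, 7) = 8
F (MAX): max(-1, 7, -6) = 7
A (MIN): min(8, 7) = 7
G (MAX): max(1, -5, 7) = 7
H (MAX): max(-2, 4) = 4
J (MAX): max(0, -5, -2) = 0
B (MIN): min(7, 4, 0) = 0
K (MAX): max(2, 8) = 8
L (MAX): max(-7, -8) = -7
C (MIN): min(8, -7) = -7
M (MAX): max(-4, -5) = -4
N (MAX): max(-4, 3) = 3
P (MAX): max(8, 9) = 9
Q (MAX): max(-2, 5) = 5
D (MIN): min(-4, 3, 9, 5) = -4
Root (MAX): max(7, 0, -7, -4) = 7

7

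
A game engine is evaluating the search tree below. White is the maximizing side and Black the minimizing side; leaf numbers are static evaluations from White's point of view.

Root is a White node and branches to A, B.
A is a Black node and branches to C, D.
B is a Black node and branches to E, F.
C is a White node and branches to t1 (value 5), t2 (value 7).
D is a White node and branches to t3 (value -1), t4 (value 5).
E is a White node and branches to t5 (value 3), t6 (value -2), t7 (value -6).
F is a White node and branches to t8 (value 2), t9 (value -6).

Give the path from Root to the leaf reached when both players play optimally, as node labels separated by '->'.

Root -> A -> D -> t4

C (White): max(5, 7) = 7
D (White): max(-1, 5) = 5
A (Black): min(7, 5) = 5
E (White): max(3, -2, -6) = 3
F (White): max(2, -6) = 2
B (Black): min(3, 2) = 2
Root (White): max(5, 2) = 5
At Root, White picks A (highest: 5).
At A, Black picks D (lowest: 5).
At D, White picks t4 (highest: 5).
Terminal value 5.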